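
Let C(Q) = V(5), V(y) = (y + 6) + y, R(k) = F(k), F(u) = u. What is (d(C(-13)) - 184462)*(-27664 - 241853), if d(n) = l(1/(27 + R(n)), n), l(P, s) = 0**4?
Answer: 49715644854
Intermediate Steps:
R(k) = k
V(y) = 6 + 2*y (V(y) = (6 + y) + y = 6 + 2*y)
C(Q) = 16 (C(Q) = 6 + 2*5 = 6 + 10 = 16)
l(P, s) = 0
d(n) = 0
(d(C(-13)) - 184462)*(-27664 - 241853) = (0 - 184462)*(-27664 - 241853) = -184462*(-269517) = 49715644854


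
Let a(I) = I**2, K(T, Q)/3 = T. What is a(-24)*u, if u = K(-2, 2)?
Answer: -3456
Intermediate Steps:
K(T, Q) = 3*T
u = -6 (u = 3*(-2) = -6)
a(-24)*u = (-24)**2*(-6) = 576*(-6) = -3456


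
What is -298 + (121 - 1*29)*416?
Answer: 37974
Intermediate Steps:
-298 + (121 - 1*29)*416 = -298 + (121 - 29)*416 = -298 + 92*416 = -298 + 38272 = 37974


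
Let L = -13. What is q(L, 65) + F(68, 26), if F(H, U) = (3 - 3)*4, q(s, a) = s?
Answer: -13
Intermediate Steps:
F(H, U) = 0 (F(H, U) = 0*4 = 0)
q(L, 65) + F(68, 26) = -13 + 0 = -13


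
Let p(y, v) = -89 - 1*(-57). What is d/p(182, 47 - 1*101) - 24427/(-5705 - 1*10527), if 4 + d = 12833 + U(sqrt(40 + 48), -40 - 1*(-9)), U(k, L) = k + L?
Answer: -12934717/32464 - sqrt(22)/16 ≈ -398.73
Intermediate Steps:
U(k, L) = L + k
d = 12798 + 2*sqrt(22) (d = -4 + (12833 + ((-40 - 1*(-9)) + sqrt(40 + 48))) = -4 + (12833 + ((-40 + 9) + sqrt(88))) = -4 + (12833 + (-31 + 2*sqrt(22))) = -4 + (12802 + 2*sqrt(22)) = 12798 + 2*sqrt(22) ≈ 12807.)
p(y, v) = -32 (p(y, v) = -89 + 57 = -32)
d/p(182, 47 - 1*101) - 24427/(-5705 - 1*10527) = (12798 + 2*sqrt(22))/(-32) - 24427/(-5705 - 1*10527) = (12798 + 2*sqrt(22))*(-1/32) - 24427/(-5705 - 10527) = (-6399/16 - sqrt(22)/16) - 24427/(-16232) = (-6399/16 - sqrt(22)/16) - 24427*(-1/16232) = (-6399/16 - sqrt(22)/16) + 24427/16232 = -12934717/32464 - sqrt(22)/16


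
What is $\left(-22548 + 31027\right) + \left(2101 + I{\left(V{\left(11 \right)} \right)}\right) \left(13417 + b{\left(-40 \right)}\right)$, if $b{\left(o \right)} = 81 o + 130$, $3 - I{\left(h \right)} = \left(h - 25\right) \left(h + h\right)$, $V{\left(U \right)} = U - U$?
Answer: $21694407$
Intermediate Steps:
$V{\left(U \right)} = 0$
$I{\left(h \right)} = 3 - 2 h \left(-25 + h\right)$ ($I{\left(h \right)} = 3 - \left(h - 25\right) \left(h + h\right) = 3 - \left(-25 + h\right) 2 h = 3 - 2 h \left(-25 + h\right)$)
$b{\left(o \right)} = 130 + 81 o$
$\left(-22548 + 31027\right) + \left(2101 + I{\left(V{\left(11 \right)} \right)}\right) \left(13417 + b{\left(-40 \right)}\right) = \left(-22548 + 31027\right) + \left(2101 + \left(3 - 2 \cdot 0^{2} + 50 \cdot 0\right)\right) \left(13417 + \left(130 + 81 \left(-40\right)\right)\right) = 8479 + \left(2101 + \left(3 - 0 + 0\right)\right) \left(13417 + \left(130 - 3240\right)\right) = 8479 + \left(2101 + \left(3 + 0 + 0\right)\right) \left(13417 - 3110\right) = 8479 + \left(2101 + 3\right) 10307 = 8479 + 2104 \cdot 10307 = 8479 + 21685928 = 21694407$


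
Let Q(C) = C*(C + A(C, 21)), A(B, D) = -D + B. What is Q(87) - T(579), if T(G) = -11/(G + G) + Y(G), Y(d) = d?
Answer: 14743667/1158 ≈ 12732.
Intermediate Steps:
A(B, D) = B - D
Q(C) = C*(-21 + 2*C) (Q(C) = C*(C + (C - 1*21)) = C*(C + (C - 21)) = C*(C + (-21 + C)) = C*(-21 + 2*C))
T(G) = G - 11/(2*G) (T(G) = -11/(G + G) + G = -11*1/(2*G) + G = -11/(2*G) + G = G - 11/(2*G))
Q(87) - T(579) = 87*(-21 + 2*87) - (579 - 11/2/579) = 87*(-21 + 174) - (579 - 11/2*1/579) = 87*153 - (579 - 11/1158) = 13311 - 1*670471/1158 = 13311 - 670471/1158 = 14743667/1158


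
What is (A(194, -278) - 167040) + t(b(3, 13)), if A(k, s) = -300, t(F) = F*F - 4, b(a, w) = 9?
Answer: -167263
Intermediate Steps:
t(F) = -4 + F² (t(F) = F² - 4 = -4 + F²)
(A(194, -278) - 167040) + t(b(3, 13)) = (-300 - 167040) + (-4 + 9²) = -167340 + (-4 + 81) = -167340 + 77 = -167263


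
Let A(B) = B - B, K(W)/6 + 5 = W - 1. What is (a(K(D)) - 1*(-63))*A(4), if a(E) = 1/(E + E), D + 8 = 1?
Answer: 0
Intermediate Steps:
D = -7 (D = -8 + 1 = -7)
K(W) = -36 + 6*W (K(W) = -30 + 6*(W - 1) = -30 + 6*(-1 + W) = -30 + (-6 + 6*W) = -36 + 6*W)
A(B) = 0
a(E) = 1/(2*E)
(a(K(D)) - 1*(-63))*A(4) = (1/(2*(-36 + 6*(-7))) - 1*(-63))*0 = (1/(2*(-36 - 42)) + 63)*0 = ((½)/(-78) + 63)*0 = ((½)*(-1/78) + 63)*0 = (-1/156 + 63)*0 = (9827/156)*0 = 0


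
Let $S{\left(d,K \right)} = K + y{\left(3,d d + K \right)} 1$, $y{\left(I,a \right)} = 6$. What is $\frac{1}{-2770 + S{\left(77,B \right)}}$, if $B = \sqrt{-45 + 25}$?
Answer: $- \frac{691}{1909929} - \frac{i \sqrt{5}}{3819858} \approx -0.00036179 - 5.8538 \cdot 10^{-7} i$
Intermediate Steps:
$B = 2 i \sqrt{5}$ ($B = \sqrt{-20} = 2 i \sqrt{5} \approx 4.4721 i$)
$S{\left(d,K \right)} = 6 + K$ ($S{\left(d,K \right)} = K + 6 \cdot 1 = K + 6 = 6 + K$)
$\frac{1}{-2770 + S{\left(77,B \right)}} = \frac{1}{-2770 + \left(6 + 2 i \sqrt{5}\right)} = \frac{1}{-2764 + 2 i \sqrt{5}}$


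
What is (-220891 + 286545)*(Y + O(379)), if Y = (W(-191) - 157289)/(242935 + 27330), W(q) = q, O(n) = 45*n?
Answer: 60522642177026/54053 ≈ 1.1197e+9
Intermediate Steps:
Y = -31496/54053 (Y = (-191 - 157289)/(242935 + 27330) = -157480/270265 = -157480*1/270265 = -31496/54053 ≈ -0.58269)
(-220891 + 286545)*(Y + O(379)) = (-220891 + 286545)*(-31496/54053 + 45*379) = 65654*(-31496/54053 + 17055) = 65654*(921842419/54053) = 60522642177026/54053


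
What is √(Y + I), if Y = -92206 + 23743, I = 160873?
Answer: √92410 ≈ 303.99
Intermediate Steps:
Y = -68463
√(Y + I) = √(-68463 + 160873) = √92410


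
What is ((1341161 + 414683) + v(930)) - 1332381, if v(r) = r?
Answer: 424393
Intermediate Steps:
((1341161 + 414683) + v(930)) - 1332381 = ((1341161 + 414683) + 930) - 1332381 = (1755844 + 930) - 1332381 = 1756774 - 1332381 = 424393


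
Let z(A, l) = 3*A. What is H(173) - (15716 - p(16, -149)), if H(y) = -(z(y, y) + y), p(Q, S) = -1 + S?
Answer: -16558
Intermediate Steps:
H(y) = -4*y (H(y) = -(3*y + y) = -4*y)
H(173) - (15716 - p(16, -149)) = -4*173 - (15716 - (-1 - 149)) = -692 - (15716 - 1*(-150)) = -692 - (15716 + 150) = -692 - 1*15866 = -692 - 15866 = -16558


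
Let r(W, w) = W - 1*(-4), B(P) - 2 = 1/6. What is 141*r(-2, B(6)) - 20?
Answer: 262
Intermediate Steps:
B(P) = 13/6 (B(P) = 2 + 1/6 = 13/6)
r(W, w) = 4 + W (r(W, w) = W + 4 = 4 + W)
141*r(-2, B(6)) - 20 = 141*(4 - 2) - 20 = 141*2 - 20 = 282 - 20 = 262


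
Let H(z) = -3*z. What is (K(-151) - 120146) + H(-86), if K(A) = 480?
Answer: -119408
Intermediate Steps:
(K(-151) - 120146) + H(-86) = (480 - 120146) - 3*(-86) = -119666 + 258 = -119408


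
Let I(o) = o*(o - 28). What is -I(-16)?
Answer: -704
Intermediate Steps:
I(o) = o*(-28 + o)
-I(-16) = -(-16)*(-28 - 16) = -(-16)*(-44) = -1*704 = -704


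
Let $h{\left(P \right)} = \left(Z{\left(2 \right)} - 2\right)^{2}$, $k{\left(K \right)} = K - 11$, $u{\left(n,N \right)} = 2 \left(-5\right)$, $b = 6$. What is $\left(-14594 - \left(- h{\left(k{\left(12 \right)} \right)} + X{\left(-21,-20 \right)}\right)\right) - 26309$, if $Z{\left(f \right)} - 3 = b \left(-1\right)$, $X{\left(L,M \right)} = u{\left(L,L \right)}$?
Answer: $-40868$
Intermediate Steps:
$u{\left(n,N \right)} = -10$
$X{\left(L,M \right)} = -10$
$Z{\left(f \right)} = -3$ ($Z{\left(f \right)} = 3 + 6 \left(-1\right) = 3 - 6 = -3$)
$k{\left(K \right)} = -11 + K$
$h{\left(P \right)} = 25$ ($h{\left(P \right)} = \left(-3 - 2\right)^{2} = \left(-5\right)^{2} = 25$)
$\left(-14594 - \left(- h{\left(k{\left(12 \right)} \right)} + X{\left(-21,-20 \right)}\right)\right) - 26309 = \left(-14594 + \left(25 - -10\right)\right) - 26309 = \left(-14594 + \left(25 + 10\right)\right) - 26309 = \left(-14594 + 35\right) - 26309 = -14559 - 26309 = -40868$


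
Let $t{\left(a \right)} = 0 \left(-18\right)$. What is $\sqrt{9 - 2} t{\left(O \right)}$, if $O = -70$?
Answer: $0$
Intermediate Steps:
$t{\left(a \right)} = 0$
$\sqrt{9 - 2} t{\left(O \right)} = \sqrt{9 - 2} \cdot 0 = \sqrt{7} \cdot 0 = 0$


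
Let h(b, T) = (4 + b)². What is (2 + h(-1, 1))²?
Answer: 121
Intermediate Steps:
(2 + h(-1, 1))² = (2 + (4 - 1)²)² = (2 + 3²)² = (2 + 9)² = 11² = 121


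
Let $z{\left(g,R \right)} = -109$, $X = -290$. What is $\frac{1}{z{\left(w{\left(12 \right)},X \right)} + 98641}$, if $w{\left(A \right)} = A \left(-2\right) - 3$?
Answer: $\frac{1}{98532} \approx 1.0149 \cdot 10^{-5}$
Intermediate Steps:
$w{\left(A \right)} = -3 - 2 A$ ($w{\left(A \right)} = - 2 A - 3 = -3 - 2 A$)
$\frac{1}{z{\left(w{\left(12 \right)},X \right)} + 98641} = \frac{1}{-109 + 98641} = \frac{1}{98532}$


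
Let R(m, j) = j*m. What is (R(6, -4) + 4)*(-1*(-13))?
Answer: -260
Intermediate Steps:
(R(6, -4) + 4)*(-1*(-13)) = (-4*6 + 4)*(-1*(-13)) = (-24 + 4)*13 = -20*13 = -260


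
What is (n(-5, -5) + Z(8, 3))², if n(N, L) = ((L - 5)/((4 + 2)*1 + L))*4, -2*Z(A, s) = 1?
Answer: 6561/4 ≈ 1640.3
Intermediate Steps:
Z(A, s) = -½ (Z(A, s) = -½*1 = -½)
n(N, L) = 4*(-5 + L)/(6 + L) (n(N, L) = ((-5 + L)/(6*1 + L))*4 = ((-5 + L)/(6 + L))*4 = 4*(-5 + L)/(6 + L))
(n(-5, -5) + Z(8, 3))² = (4*(-5 - 5)/(6 - 5) - ½)² = (4*(-10)/1 - ½)² = (4*1*(-10) - ½)² = (-40 - ½)² = (-81/2)² = 6561/4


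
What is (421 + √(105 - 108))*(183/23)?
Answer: 77043/23 + 183*I*√3/23 ≈ 3349.7 + 13.781*I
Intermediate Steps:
(421 + √(105 - 108))*(183/23) = (421 + √(-3))*(183*(1/23)) = (421 + I*√3)*(183/23) = 77043/23 + 183*I*√3/23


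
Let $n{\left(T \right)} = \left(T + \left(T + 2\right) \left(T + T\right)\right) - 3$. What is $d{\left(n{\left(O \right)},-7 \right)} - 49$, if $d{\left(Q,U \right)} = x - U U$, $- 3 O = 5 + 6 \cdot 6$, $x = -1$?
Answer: $-99$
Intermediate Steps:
$O = - \frac{41}{3}$ ($O = - \frac{5 + 6 \cdot 6}{3} = - \frac{5 + 36}{3} = \left(- \frac{1}{3}\right) 41 = - \frac{41}{3} \approx -13.667$)
$n{\left(T \right)} = -3 + T + 2 T \left(2 + T\right)$ ($n{\left(T \right)} = \left(T + \left(2 + T\right) 2 T\right) - 3 = \left(T + 2 T \left(2 + T\right)\right) - 3 = -3 + T + 2 T \left(2 + T\right)$)
$d{\left(Q,U \right)} = -1 - U^{2}$ ($d{\left(Q,U \right)} = -1 - U U = -1 - U^{2}$)
$d{\left(n{\left(O \right)},-7 \right)} - 49 = \left(-1 - \left(-7\right)^{2}\right) - 49 = \left(-1 - 49\right) - 49 = -50 - 49 = -99$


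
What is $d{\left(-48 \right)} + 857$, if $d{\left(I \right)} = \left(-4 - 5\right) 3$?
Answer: $830$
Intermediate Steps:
$d{\left(I \right)} = -27$ ($d{\left(I \right)} = \left(-9\right) 3 = -27$)
$d{\left(-48 \right)} + 857 = -27 + 857 = 830$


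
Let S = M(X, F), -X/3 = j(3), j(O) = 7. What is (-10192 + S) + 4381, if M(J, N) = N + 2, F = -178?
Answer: -5987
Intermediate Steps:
X = -21 (X = -3*7 = -21)
M(J, N) = 2 + N
S = -176 (S = 2 - 178 = -176)
(-10192 + S) + 4381 = (-10192 - 176) + 4381 = -10368 + 4381 = -5987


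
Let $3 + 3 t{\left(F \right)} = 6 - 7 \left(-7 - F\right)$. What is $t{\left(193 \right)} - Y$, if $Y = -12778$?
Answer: $\frac{39737}{3} \approx 13246.0$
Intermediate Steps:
$t{\left(F \right)} = \frac{52}{3} + \frac{7 F}{3}$ ($t{\left(F \right)} = -1 + \frac{6 - 7 \left(-7 - F\right)}{3} = -1 + \frac{6 + \left(49 + 7 F\right)}{3} = -1 + \frac{55 + 7 F}{3} = -1 + \left(\frac{55}{3} + \frac{7 F}{3}\right) = \frac{52}{3} + \frac{7 F}{3}$)
$t{\left(193 \right)} - Y = \left(\frac{52}{3} + \frac{7}{3} \cdot 193\right) - -12778 = \left(\frac{52}{3} + \frac{1351}{3}\right) + 12778 = \frac{1403}{3} + 12778 = \frac{39737}{3}$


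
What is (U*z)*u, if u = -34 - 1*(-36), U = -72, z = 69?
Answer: -9936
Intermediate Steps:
u = 2 (u = -34 + 36 = 2)
(U*z)*u = -72*69*2 = -4968*2 = -9936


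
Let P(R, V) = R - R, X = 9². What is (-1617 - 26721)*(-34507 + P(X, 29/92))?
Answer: 977859366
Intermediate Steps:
X = 81
P(R, V) = 0
(-1617 - 26721)*(-34507 + P(X, 29/92)) = (-1617 - 26721)*(-34507 + 0) = -28338*(-34507) = 977859366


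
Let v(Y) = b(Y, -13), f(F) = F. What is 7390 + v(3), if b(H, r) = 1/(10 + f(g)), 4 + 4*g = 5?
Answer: 302994/41 ≈ 7390.1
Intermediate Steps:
g = 1/4 (g = -1 + (1/4)*5 = -1 + 5/4 = 1/4 ≈ 0.25000)
b(H, r) = 4/41 (b(H, r) = 1/(10 + 1/4) = 1/(41/4) = 4/41)
v(Y) = 4/41
7390 + v(3) = 7390 + 4/41 = 302994/41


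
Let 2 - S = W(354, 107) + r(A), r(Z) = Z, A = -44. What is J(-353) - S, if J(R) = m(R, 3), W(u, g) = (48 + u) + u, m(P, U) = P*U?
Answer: -349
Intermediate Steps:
W(u, g) = 48 + 2*u
J(R) = 3*R (J(R) = R*3 = 3*R)
S = -710 (S = 2 - ((48 + 2*354) - 44) = 2 - ((48 + 708) - 44) = 2 - (756 - 44) = 2 - 1*712 = 2 - 712 = -710)
J(-353) - S = 3*(-353) - 1*(-710) = -1059 + 710 = -349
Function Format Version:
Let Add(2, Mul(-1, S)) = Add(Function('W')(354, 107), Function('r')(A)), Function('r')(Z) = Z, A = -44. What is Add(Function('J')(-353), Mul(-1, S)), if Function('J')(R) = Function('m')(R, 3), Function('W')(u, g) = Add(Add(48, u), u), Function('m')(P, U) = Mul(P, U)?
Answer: -349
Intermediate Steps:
Function('W')(u, g) = Add(48, Mul(2, u))
Function('J')(R) = Mul(3, R) (Function('J')(R) = Mul(R, 3) = Mul(3, R))
S = -710 (S = Add(2, Mul(-1, Add(Add(48, Mul(2, 354)), -44))) = Add(2, Mul(-1, Add(Add(48, 708), -44))) = Add(2, Mul(-1, Add(756, -44))) = Add(2, Mul(-1, 712)) = Add(2, -712) = -710)
Add(Function('J')(-353), Mul(-1, S)) = Add(Mul(3, -353), Mul(-1, -710)) = Add(-1059, 710) = -349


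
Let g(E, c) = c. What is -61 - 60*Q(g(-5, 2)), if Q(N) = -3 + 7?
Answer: -301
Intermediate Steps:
Q(N) = 4
-61 - 60*Q(g(-5, 2)) = -61 - 60*4 = -61 - 240 = -301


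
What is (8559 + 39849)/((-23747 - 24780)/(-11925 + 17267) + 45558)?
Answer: 258595536/243322309 ≈ 1.0628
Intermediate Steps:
(8559 + 39849)/((-23747 - 24780)/(-11925 + 17267) + 45558) = 48408/(-48527/5342 + 45558) = 48408/(243322309/5342) = 48408*(5342/243322309) = 258595536/243322309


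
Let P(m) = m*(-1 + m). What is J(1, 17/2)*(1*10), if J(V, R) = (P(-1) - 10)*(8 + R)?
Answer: -1320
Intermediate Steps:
J(V, R) = -64 - 8*R (J(V, R) = (-(-1 - 1) - 10)*(8 + R) = (-1*(-2) - 10)*(8 + R) = (2 - 10)*(8 + R) = -8*(8 + R) = -64 - 8*R)
J(1, 17/2)*(1*10) = (-64 - 136/2)*(1*10) = (-64 - 136/2)*10 = (-64 - 8*17/2)*10 = (-64 - 68)*10 = -132*10 = -1320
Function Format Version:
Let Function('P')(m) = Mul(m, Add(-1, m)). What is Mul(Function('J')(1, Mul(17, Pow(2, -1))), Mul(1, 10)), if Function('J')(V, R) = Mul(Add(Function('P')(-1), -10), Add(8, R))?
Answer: -1320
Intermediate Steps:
Function('J')(V, R) = Add(-64, Mul(-8, R)) (Function('J')(V, R) = Mul(Add(Mul(-1, Add(-1, -1)), -10), Add(8, R)) = Mul(Add(Mul(-1, -2), -10), Add(8, R)) = Mul(Add(2, -10), Add(8, R)) = Mul(-8, Add(8, R)) = Add(-64, Mul(-8, R)))
Mul(Function('J')(1, Mul(17, Pow(2, -1))), Mul(1, 10)) = Mul(Add(-64, Mul(-8, Mul(17, Pow(2, -1)))), Mul(1, 10)) = Mul(Add(-64, Mul(-8, Mul(17, Rational(1, 2)))), 10) = Mul(Add(-64, Mul(-8, Rational(17, 2))), 10) = Mul(Add(-64, -68), 10) = Mul(-132, 10) = -1320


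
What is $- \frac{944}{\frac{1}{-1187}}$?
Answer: $1120528$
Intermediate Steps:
$- \frac{944}{\frac{1}{-1187}} = - \frac{944}{- \frac{1}{1187}} = \left(-944\right) \left(-1187\right) = 1120528$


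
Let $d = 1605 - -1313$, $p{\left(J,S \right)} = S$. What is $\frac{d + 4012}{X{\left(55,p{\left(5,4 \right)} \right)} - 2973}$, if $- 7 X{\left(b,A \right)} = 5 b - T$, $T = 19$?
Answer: $- \frac{48510}{21067} \approx -2.3027$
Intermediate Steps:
$X{\left(b,A \right)} = \frac{19}{7} - \frac{5 b}{7}$ ($X{\left(b,A \right)} = - \frac{5 b - 19}{7} = - \frac{-19 + 5 b}{7} = \frac{19}{7} - \frac{5 b}{7}$)
$d = 2918$ ($d = 1605 + 1313 = 2918$)
$\frac{d + 4012}{X{\left(55,p{\left(5,4 \right)} \right)} - 2973} = \frac{2918 + 4012}{\left(\frac{19}{7} - \frac{275}{7}\right) - 2973} = \frac{6930}{\left(\frac{19}{7} - \frac{275}{7}\right) - 2973} = \frac{6930}{- \frac{256}{7} - 2973} = \frac{6930}{- \frac{21067}{7}} = 6930 \left(- \frac{7}{21067}\right) = - \frac{48510}{21067}$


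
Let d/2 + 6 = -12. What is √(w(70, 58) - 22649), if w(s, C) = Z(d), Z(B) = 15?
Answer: I*√22634 ≈ 150.45*I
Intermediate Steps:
d = -36 (d = -12 + 2*(-12) = -12 - 24 = -36)
w(s, C) = 15
√(w(70, 58) - 22649) = √(15 - 22649) = √(-22634) = I*√22634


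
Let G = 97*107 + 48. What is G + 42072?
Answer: 52499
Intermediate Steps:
G = 10427 (G = 10379 + 48 = 10427)
G + 42072 = 10427 + 42072 = 52499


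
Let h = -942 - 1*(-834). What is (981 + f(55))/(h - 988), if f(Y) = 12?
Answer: -993/1096 ≈ -0.90602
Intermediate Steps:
h = -108 (h = -942 + 834 = -108)
(981 + f(55))/(h - 988) = (981 + 12)/(-108 - 988) = 993/(-1096) = 993*(-1/1096) = -993/1096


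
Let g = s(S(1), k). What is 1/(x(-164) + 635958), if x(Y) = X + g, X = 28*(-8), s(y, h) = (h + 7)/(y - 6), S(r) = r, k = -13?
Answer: 5/3178676 ≈ 1.5730e-6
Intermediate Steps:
s(y, h) = (7 + h)/(-6 + y)
X = -224
g = 6/5 (g = (7 - 13)/(-6 + 1) = -6/(-5) = -⅕*(-6) = 6/5 ≈ 1.2000)
x(Y) = -1114/5 (x(Y) = -224 + 6/5 = -1114/5)
1/(x(-164) + 635958) = 1/(-1114/5 + 635958) = 1/(3178676/5) = 5/3178676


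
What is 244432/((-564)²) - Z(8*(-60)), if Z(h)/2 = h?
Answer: 19101037/19881 ≈ 960.77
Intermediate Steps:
Z(h) = 2*h
244432/((-564)²) - Z(8*(-60)) = 244432/((-564)²) - 2*8*(-60) = 244432/318096 - 2*(-480) = 244432*(1/318096) - 1*(-960) = 15277/19881 + 960 = 19101037/19881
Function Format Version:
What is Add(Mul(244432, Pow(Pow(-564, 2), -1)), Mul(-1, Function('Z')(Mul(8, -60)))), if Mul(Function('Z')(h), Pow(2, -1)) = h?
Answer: Rational(19101037, 19881) ≈ 960.77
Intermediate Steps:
Function('Z')(h) = Mul(2, h)
Add(Mul(244432, Pow(Pow(-564, 2), -1)), Mul(-1, Function('Z')(Mul(8, -60)))) = Add(Mul(244432, Pow(Pow(-564, 2), -1)), Mul(-1, Mul(2, Mul(8, -60)))) = Add(Mul(244432, Pow(318096, -1)), Mul(-1, Mul(2, -480))) = Add(Mul(244432, Rational(1, 318096)), Mul(-1, -960)) = Add(Rational(15277, 19881), 960) = Rational(19101037, 19881)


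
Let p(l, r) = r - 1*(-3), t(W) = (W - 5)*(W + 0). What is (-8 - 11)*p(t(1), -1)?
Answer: -38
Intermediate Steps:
t(W) = W*(-5 + W) (t(W) = (-5 + W)*W = W*(-5 + W))
p(l, r) = 3 + r (p(l, r) = r + 3 = 3 + r)
(-8 - 11)*p(t(1), -1) = (-8 - 11)*(3 - 1) = -19*2 = -38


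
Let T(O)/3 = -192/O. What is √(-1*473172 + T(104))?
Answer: 2*I*√19991751/13 ≈ 687.88*I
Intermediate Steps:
T(O) = -576/O (T(O) = 3*(-192/O) = -576/O)
√(-1*473172 + T(104)) = √(-1*473172 - 576/104) = √(-473172 - 576*1/104) = √(-473172 - 72/13) = √(-6151308/13) = 2*I*√19991751/13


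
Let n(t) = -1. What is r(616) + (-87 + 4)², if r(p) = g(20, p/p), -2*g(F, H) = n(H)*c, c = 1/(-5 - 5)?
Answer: 137779/20 ≈ 6889.0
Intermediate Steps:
c = -⅒ (c = 1/(-10) = -⅒ ≈ -0.10000)
g(F, H) = -1/20 (g(F, H) = -(-1)*(-1)/(2*10) = -½*⅒ = -1/20)
r(p) = -1/20
r(616) + (-87 + 4)² = -1/20 + (-87 + 4)² = -1/20 + (-83)² = -1/20 + 6889 = 137779/20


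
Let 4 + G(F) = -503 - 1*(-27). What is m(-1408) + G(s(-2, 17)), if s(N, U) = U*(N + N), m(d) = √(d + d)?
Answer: -480 + 16*I*√11 ≈ -480.0 + 53.066*I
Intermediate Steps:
m(d) = √2*√d (m(d) = √(2*d) = √2*√d)
s(N, U) = 2*N*U (s(N, U) = U*(2*N) = 2*N*U)
G(F) = -480 (G(F) = -4 + (-503 - 1*(-27)) = -4 + (-503 + 27) = -4 - 476 = -480)
m(-1408) + G(s(-2, 17)) = √2*√(-1408) - 480 = √2*(8*I*√22) - 480 = 16*I*√11 - 480 = -480 + 16*I*√11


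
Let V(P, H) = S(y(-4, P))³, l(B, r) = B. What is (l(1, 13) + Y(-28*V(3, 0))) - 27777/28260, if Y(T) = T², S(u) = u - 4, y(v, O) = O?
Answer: 7385441/9420 ≈ 784.02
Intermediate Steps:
S(u) = -4 + u
V(P, H) = (-4 + P)³
(l(1, 13) + Y(-28*V(3, 0))) - 27777/28260 = (1 + (-28*(-4 + 3)³)²) - 27777/28260 = (1 + (-28*(-1)³)²) - 27777*1/28260 = (1 + (-28*(-1))²) - 9259/9420 = (1 + 28²) - 9259/9420 = (1 + 784) - 9259/9420 = 785 - 9259/9420 = 7385441/9420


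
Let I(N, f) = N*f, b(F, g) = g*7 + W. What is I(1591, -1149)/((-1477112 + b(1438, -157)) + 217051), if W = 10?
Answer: 1828059/1261150 ≈ 1.4495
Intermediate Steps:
b(F, g) = 10 + 7*g (b(F, g) = g*7 + 10 = 7*g + 10 = 10 + 7*g)
I(1591, -1149)/((-1477112 + b(1438, -157)) + 217051) = (1591*(-1149))/((-1477112 + (10 + 7*(-157))) + 217051) = -1828059/((-1477112 + (10 - 1099)) + 217051) = -1828059/((-1477112 - 1089) + 217051) = -1828059/(-1478201 + 217051) = -1828059/(-1261150) = -1828059*(-1/1261150) = 1828059/1261150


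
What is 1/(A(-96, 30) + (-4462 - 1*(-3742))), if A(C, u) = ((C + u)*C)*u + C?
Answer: 1/189264 ≈ 5.2836e-6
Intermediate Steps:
A(C, u) = C + C*u*(C + u) (A(C, u) = (C*(C + u))*u + C = C*u*(C + u) + C = C + C*u*(C + u))
1/(A(-96, 30) + (-4462 - 1*(-3742))) = 1/(-96*(1 + 30² - 96*30) + (-4462 - 1*(-3742))) = 1/(-96*(1 + 900 - 2880) + (-4462 + 3742)) = 1/(-96*(-1979) - 720) = 1/(189984 - 720) = 1/189264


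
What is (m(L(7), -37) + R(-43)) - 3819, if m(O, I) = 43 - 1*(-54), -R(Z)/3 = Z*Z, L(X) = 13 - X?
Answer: -9269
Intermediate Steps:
R(Z) = -3*Z² (R(Z) = -3*Z*Z = -3*Z²)
m(O, I) = 97 (m(O, I) = 43 + 54 = 97)
(m(L(7), -37) + R(-43)) - 3819 = (97 - 3*(-43)²) - 3819 = (97 - 3*1849) - 3819 = (97 - 5547) - 3819 = -5450 - 3819 = -9269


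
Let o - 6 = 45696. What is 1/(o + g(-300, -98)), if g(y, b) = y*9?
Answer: 1/43002 ≈ 2.3255e-5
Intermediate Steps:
o = 45702 (o = 6 + 45696 = 45702)
g(y, b) = 9*y
1/(o + g(-300, -98)) = 1/(45702 + 9*(-300)) = 1/(45702 - 2700) = 1/43002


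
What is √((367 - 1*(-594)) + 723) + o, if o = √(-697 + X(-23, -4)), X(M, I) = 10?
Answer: 2*√421 + I*√687 ≈ 41.037 + 26.211*I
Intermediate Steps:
o = I*√687 (o = √(-697 + 10) = √(-687) = I*√687 ≈ 26.211*I)
√((367 - 1*(-594)) + 723) + o = √((367 - 1*(-594)) + 723) + I*√687 = √((367 + 594) + 723) + I*√687 = √(961 + 723) + I*√687 = √1684 + I*√687 = 2*√421 + I*√687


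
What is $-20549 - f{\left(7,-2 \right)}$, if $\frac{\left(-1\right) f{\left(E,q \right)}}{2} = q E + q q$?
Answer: $-20569$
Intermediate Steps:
$f{\left(E,q \right)} = - 2 q^{2} - 2 E q$ ($f{\left(E,q \right)} = - 2 \left(q E + q q\right) = - 2 \left(E q + q^{2}\right) = - 2 \left(q^{2} + E q\right) = - 2 q^{2} - 2 E q$)
$-20549 - f{\left(7,-2 \right)} = -20549 - \left(-2\right) \left(-2\right) \left(7 - 2\right) = -20549 - \left(-2\right) \left(-2\right) 5 = -20549 - 20 = -20569$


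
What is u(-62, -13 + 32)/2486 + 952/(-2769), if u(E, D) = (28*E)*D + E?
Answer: -46935523/3441867 ≈ -13.637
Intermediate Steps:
u(E, D) = E + 28*D*E (u(E, D) = 28*D*E + E = E + 28*D*E)
u(-62, -13 + 32)/2486 + 952/(-2769) = -62*(1 + 28*(-13 + 32))/2486 + 952/(-2769) = -62*(1 + 28*19)*(1/2486) + 952*(-1/2769) = -62*(1 + 532)*(1/2486) - 952/2769 = -62*533*(1/2486) - 952/2769 = -33046*1/2486 - 952/2769 = -16523/1243 - 952/2769 = -46935523/3441867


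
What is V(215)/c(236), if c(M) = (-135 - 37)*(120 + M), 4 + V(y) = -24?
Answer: 7/15308 ≈ 0.00045728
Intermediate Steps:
V(y) = -28 (V(y) = -4 - 24 = -28)
c(M) = -20640 - 172*M (c(M) = -172*(120 + M) = -20640 - 172*M)
V(215)/c(236) = -28/(-20640 - 172*236) = -28/(-20640 - 40592) = -28/(-61232) = -28*(-1/61232) = 7/15308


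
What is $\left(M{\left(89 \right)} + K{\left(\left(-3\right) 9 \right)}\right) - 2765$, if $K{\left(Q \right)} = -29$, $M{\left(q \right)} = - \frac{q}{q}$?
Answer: $-2795$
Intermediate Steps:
$M{\left(q \right)} = -1$ ($M{\left(q \right)} = \left(-1\right) 1 = -1$)
$\left(M{\left(89 \right)} + K{\left(\left(-3\right) 9 \right)}\right) - 2765 = \left(-1 - 29\right) - 2765 = -30 - 2765 = -2795$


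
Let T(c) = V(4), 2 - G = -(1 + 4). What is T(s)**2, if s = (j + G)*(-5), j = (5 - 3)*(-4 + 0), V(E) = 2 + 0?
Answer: 4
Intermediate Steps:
G = 7 (G = 2 - (-1)*(1 + 4) = 2 - (-1)*5 = 2 - 1*(-5) = 2 + 5 = 7)
V(E) = 2
j = -8 (j = 2*(-4) = -8)
s = 5 (s = (-8 + 7)*(-5) = -1*(-5) = 5)
T(c) = 2
T(s)**2 = 2**2 = 4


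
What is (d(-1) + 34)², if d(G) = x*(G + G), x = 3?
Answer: 784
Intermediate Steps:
d(G) = 6*G (d(G) = 3*(G + G) = 3*(2*G) = 6*G)
(d(-1) + 34)² = (6*(-1) + 34)² = (-6 + 34)² = 28² = 784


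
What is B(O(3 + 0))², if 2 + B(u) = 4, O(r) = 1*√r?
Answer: 4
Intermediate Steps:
O(r) = √r
B(u) = 2 (B(u) = -2 + 4 = 2)
B(O(3 + 0))² = 2² = 4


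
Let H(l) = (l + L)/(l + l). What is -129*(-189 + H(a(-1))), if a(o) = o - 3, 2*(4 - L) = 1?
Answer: 389967/16 ≈ 24373.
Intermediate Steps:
L = 7/2 (L = 4 - 1/2*1 = 4 - 1/2 = 7/2 ≈ 3.5000)
a(o) = -3 + o
H(l) = (7/2 + l)/(2*l) (H(l) = (l + 7/2)/(l + l) = (7/2 + l)/((2*l)) = (7/2 + l)*(1/(2*l)) = (7/2 + l)/(2*l))
-129*(-189 + H(a(-1))) = -129*(-189 + (7 + 2*(-3 - 1))/(4*(-3 - 1))) = -129*(-189 + (1/4)*(7 + 2*(-4))/(-4)) = -129*(-189 + (1/4)*(-1/4)*(7 - 8)) = -129*(-189 + (1/4)*(-1/4)*(-1)) = -129*(-189 + 1/16) = -129*(-3023/16) = 389967/16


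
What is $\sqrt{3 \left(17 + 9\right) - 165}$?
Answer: $i \sqrt{87} \approx 9.3274 i$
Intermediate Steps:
$\sqrt{3 \left(17 + 9\right) - 165} = \sqrt{3 \cdot 26 - 165} = \sqrt{78 - 165} = \sqrt{-87} = i \sqrt{87}$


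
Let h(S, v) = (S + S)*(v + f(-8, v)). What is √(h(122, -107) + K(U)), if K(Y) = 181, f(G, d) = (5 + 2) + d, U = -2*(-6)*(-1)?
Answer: I*√50327 ≈ 224.34*I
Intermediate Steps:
U = -12 (U = 12*(-1) = -12)
f(G, d) = 7 + d
h(S, v) = 2*S*(7 + 2*v) (h(S, v) = (S + S)*(v + (7 + v)) = (2*S)*(7 + 2*v) = 2*S*(7 + 2*v))
√(h(122, -107) + K(U)) = √(2*122*(7 + 2*(-107)) + 181) = √(2*122*(7 - 214) + 181) = √(2*122*(-207) + 181) = √(-50508 + 181) = √(-50327) = I*√50327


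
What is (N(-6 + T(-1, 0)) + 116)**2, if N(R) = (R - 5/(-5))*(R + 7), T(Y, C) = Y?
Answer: 13456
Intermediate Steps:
N(R) = (1 + R)*(7 + R) (N(R) = (R - 5*(-1/5))*(7 + R) = (R + 1)*(7 + R) = (1 + R)*(7 + R))
(N(-6 + T(-1, 0)) + 116)**2 = ((7 + (-6 - 1)**2 + 8*(-6 - 1)) + 116)**2 = ((7 + (-7)**2 + 8*(-7)) + 116)**2 = ((7 + 49 - 56) + 116)**2 = (0 + 116)**2 = 116**2 = 13456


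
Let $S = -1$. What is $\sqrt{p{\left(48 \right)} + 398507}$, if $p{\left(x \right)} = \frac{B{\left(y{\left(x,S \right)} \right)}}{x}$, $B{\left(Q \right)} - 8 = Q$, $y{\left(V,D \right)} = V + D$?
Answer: $\frac{\sqrt{57385173}}{12} \approx 631.28$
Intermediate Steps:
$y{\left(V,D \right)} = D + V$
$B{\left(Q \right)} = 8 + Q$
$p{\left(x \right)} = \frac{7 + x}{x}$ ($p{\left(x \right)} = \frac{8 + \left(-1 + x\right)}{x} = \frac{7 + x}{x}$)
$\sqrt{p{\left(48 \right)} + 398507} = \sqrt{\frac{7 + 48}{48} + 398507} = \sqrt{\frac{1}{48} \cdot 55 + 398507} = \sqrt{\frac{55}{48} + 398507} = \sqrt{\frac{19128391}{48}} = \frac{\sqrt{57385173}}{12}$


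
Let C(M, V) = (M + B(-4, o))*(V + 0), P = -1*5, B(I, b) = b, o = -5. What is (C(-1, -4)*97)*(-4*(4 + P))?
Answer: 9312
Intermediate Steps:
P = -5
C(M, V) = V*(-5 + M) (C(M, V) = (M - 5)*(V + 0) = (-5 + M)*V = V*(-5 + M))
(C(-1, -4)*97)*(-4*(4 + P)) = (-4*(-5 - 1)*97)*(-4*(4 - 5)) = (-4*(-6)*97)*(-4*(-1)) = (24*97)*4 = 2328*4 = 9312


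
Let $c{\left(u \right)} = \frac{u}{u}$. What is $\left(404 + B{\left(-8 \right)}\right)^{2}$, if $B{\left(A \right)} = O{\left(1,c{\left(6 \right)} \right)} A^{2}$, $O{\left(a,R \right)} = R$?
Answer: $219024$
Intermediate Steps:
$c{\left(u \right)} = 1$
$B{\left(A \right)} = A^{2}$ ($B{\left(A \right)} = 1 A^{2} = A^{2}$)
$\left(404 + B{\left(-8 \right)}\right)^{2} = \left(404 + \left(-8\right)^{2}\right)^{2} = \left(404 + 64\right)^{2} = 468^{2} = 219024$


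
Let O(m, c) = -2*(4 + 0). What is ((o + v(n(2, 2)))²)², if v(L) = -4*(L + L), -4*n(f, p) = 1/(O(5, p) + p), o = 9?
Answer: 456976/81 ≈ 5641.7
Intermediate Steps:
O(m, c) = -8 (O(m, c) = -2*4 = -8)
n(f, p) = -1/(4*(-8 + p))
v(L) = -8*L
((o + v(n(2, 2)))²)² = ((9 - (-8)/(-32 + 4*2))²)² = ((9 - (-8)/(-32 + 8))²)² = ((9 - (-8)/(-24))²)² = ((9 - (-8)*(-1)/24)²)² = ((9 - 8*1/24)²)² = ((9 - ⅓)²)² = ((26/3)²)² = (676/9)² = 456976/81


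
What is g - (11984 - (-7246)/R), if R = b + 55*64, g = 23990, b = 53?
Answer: 42890192/3573 ≈ 12004.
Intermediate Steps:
R = 3573 (R = 53 + 55*64 = 53 + 3520 = 3573)
g - (11984 - (-7246)/R) = 23990 - (11984 - (-7246)/3573) = 23990 - (11984 - 1*(-7246/3573)) = 23990 - (11984 + 7246/3573) = 23990 - 1*42826078/3573 = 23990 - 42826078/3573 = 42890192/3573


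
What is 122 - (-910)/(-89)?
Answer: 9948/89 ≈ 111.78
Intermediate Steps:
122 - (-910)/(-89) = 122 - (-910)*(-1)/89 = 122 - 13*70/89 = 122 - 910/89 = 9948/89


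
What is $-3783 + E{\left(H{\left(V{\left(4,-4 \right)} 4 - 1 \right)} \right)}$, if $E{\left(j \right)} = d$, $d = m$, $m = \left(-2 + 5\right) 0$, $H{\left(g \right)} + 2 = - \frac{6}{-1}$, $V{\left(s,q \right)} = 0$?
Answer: $-3783$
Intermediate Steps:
$H{\left(g \right)} = 4$ ($H{\left(g \right)} = -2 - \frac{6}{-1} = -2 - -6 = -2 + 6 = 4$)
$m = 0$ ($m = 3 \cdot 0 = 0$)
$d = 0$
$E{\left(j \right)} = 0$
$-3783 + E{\left(H{\left(V{\left(4,-4 \right)} 4 - 1 \right)} \right)} = -3783 + 0 = -3783$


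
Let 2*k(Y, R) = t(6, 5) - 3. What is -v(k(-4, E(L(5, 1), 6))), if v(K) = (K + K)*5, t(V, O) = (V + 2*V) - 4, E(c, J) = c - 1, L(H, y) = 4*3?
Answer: -55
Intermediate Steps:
L(H, y) = 12
E(c, J) = -1 + c
t(V, O) = -4 + 3*V (t(V, O) = 3*V - 4 = -4 + 3*V)
k(Y, R) = 11/2 (k(Y, R) = ((-4 + 3*6) - 3)/2 = ((-4 + 18) - 3)/2 = (14 - 3)/2 = (1/2)*11 = 11/2)
v(K) = 10*K (v(K) = (2*K)*5 = 10*K)
-v(k(-4, E(L(5, 1), 6))) = -10*11/2 = -1*55 = -55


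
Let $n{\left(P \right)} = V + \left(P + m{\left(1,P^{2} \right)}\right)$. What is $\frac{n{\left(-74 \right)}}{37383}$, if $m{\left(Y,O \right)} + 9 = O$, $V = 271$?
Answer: $\frac{1888}{12461} \approx 0.15151$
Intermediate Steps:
$m{\left(Y,O \right)} = -9 + O$
$n{\left(P \right)} = 262 + P + P^{2}$ ($n{\left(P \right)} = 271 + \left(P + \left(-9 + P^{2}\right)\right) = 271 + \left(-9 + P + P^{2}\right) = 262 + P + P^{2}$)
$\frac{n{\left(-74 \right)}}{37383} = \frac{262 - 74 + \left(-74\right)^{2}}{37383} = \left(262 - 74 + 5476\right) \frac{1}{37383} = 5664 \cdot \frac{1}{37383} = \frac{1888}{12461}$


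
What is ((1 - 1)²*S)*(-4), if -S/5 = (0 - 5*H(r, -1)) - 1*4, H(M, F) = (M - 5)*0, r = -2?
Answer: 0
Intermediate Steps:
H(M, F) = 0 (H(M, F) = (-5 + M)*0 = 0)
S = 20 (S = -5*((0 - 5*0) - 1*4) = -5*((0 + 0) - 4) = -5*(0 - 4) = -5*(-4) = 20)
((1 - 1)²*S)*(-4) = ((1 - 1)²*20)*(-4) = (0²*20)*(-4) = (0*20)*(-4) = 0*(-4) = 0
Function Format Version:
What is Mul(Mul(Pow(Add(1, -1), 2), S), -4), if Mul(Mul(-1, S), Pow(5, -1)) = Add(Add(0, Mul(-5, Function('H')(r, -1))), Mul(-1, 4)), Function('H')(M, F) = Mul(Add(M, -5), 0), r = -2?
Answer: 0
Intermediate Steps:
Function('H')(M, F) = 0 (Function('H')(M, F) = Mul(Add(-5, M), 0) = 0)
S = 20 (S = Mul(-5, Add(Add(0, Mul(-5, 0)), Mul(-1, 4))) = Mul(-5, Add(Add(0, 0), -4)) = Mul(-5, Add(0, -4)) = Mul(-5, -4) = 20)
Mul(Mul(Pow(Add(1, -1), 2), S), -4) = Mul(Mul(Pow(Add(1, -1), 2), 20), -4) = Mul(Mul(Pow(0, 2), 20), -4) = Mul(Mul(0, 20), -4) = Mul(0, -4) = 0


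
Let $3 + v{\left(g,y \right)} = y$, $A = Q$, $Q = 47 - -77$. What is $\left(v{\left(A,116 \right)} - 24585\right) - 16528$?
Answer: $-41000$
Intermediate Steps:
$Q = 124$ ($Q = 47 + 77 = 124$)
$A = 124$
$v{\left(g,y \right)} = -3 + y$
$\left(v{\left(A,116 \right)} - 24585\right) - 16528 = \left(\left(-3 + 116\right) - 24585\right) - 16528 = \left(113 - 24585\right) - 16528 = -24472 - 16528 = -41000$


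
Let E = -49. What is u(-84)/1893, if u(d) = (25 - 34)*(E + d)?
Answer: 399/631 ≈ 0.63233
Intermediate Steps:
u(d) = 441 - 9*d (u(d) = (25 - 34)*(-49 + d) = -9*(-49 + d) = 441 - 9*d)
u(-84)/1893 = (441 - 9*(-84))/1893 = (441 + 756)*(1/1893) = 1197*(1/1893) = 399/631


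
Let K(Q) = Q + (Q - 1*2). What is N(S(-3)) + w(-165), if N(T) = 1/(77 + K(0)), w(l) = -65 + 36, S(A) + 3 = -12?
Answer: -2174/75 ≈ -28.987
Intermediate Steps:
S(A) = -15 (S(A) = -3 - 12 = -15)
w(l) = -29
K(Q) = -2 + 2*Q (K(Q) = Q + (Q - 2) = Q + (-2 + Q) = -2 + 2*Q)
N(T) = 1/75 (N(T) = 1/(77 + (-2 + 2*0)) = 1/(77 + (-2 + 0)) = 1/(77 - 2) = 1/75)
N(S(-3)) + w(-165) = 1/75 - 29 = -2174/75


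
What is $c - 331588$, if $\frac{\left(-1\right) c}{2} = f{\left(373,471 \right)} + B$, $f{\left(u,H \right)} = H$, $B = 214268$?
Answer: $-761066$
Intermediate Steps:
$c = -429478$ ($c = - 2 \left(471 + 214268\right) = \left(-2\right) 214739 = -429478$)
$c - 331588 = -429478 - 331588 = -761066$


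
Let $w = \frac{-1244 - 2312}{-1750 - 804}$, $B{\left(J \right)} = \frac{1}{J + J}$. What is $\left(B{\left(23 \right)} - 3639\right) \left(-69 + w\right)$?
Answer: $\frac{14451874655}{58742} \approx 2.4602 \cdot 10^{5}$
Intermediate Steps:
$B{\left(J \right)} = \frac{1}{2 J}$
$w = \frac{1778}{1277}$ ($w = - \frac{3556}{-1750 - 804} = - \frac{3556}{-2554} = \left(-3556\right) \left(- \frac{1}{2554}\right) = \frac{1778}{1277} \approx 1.3923$)
$\left(B{\left(23 \right)} - 3639\right) \left(-69 + w\right) = \left(\frac{1}{2 \cdot 23} - 3639\right) \left(-69 + \frac{1778}{1277}\right) = \left(\frac{1}{2} \cdot \frac{1}{23} - 3639\right) \left(- \frac{86335}{1277}\right) = \left(\frac{1}{46} - 3639\right) \left(- \frac{86335}{1277}\right) = \left(- \frac{167393}{46}\right) \left(- \frac{86335}{1277}\right) = \frac{14451874655}{58742}$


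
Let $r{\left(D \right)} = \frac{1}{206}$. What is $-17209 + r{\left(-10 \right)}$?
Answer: $- \frac{3545053}{206} \approx -17209.0$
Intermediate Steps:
$r{\left(D \right)} = \frac{1}{206}$
$-17209 + r{\left(-10 \right)} = -17209 + \frac{1}{206} = - \frac{3545053}{206}$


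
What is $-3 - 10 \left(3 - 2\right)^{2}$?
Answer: $-13$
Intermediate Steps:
$-3 - 10 \left(3 - 2\right)^{2} = -3 - 10 \cdot 1^{2} = -3 - 10 = -13$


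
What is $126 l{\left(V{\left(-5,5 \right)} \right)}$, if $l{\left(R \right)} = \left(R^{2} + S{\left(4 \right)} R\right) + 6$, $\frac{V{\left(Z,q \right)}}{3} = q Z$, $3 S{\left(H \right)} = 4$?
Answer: $696906$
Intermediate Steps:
$S{\left(H \right)} = \frac{4}{3}$ ($S{\left(H \right)} = \frac{1}{3} \cdot 4 = \frac{4}{3}$)
$V{\left(Z,q \right)} = 3 Z q$ ($V{\left(Z,q \right)} = 3 q Z = 3 Z q$)
$l{\left(R \right)} = 6 + R^{2} + \frac{4 R}{3}$ ($l{\left(R \right)} = \left(R^{2} + \frac{4 R}{3}\right) + 6 = 6 + R^{2} + \frac{4 R}{3}$)
$126 l{\left(V{\left(-5,5 \right)} \right)} = 126 \left(6 + \left(3 \left(-5\right) 5\right)^{2} + \frac{4 \cdot 3 \left(-5\right) 5}{3}\right) = 126 \left(6 + \left(-75\right)^{2} + \frac{4}{3} \left(-75\right)\right) = 126 \left(6 + 5625 - 100\right) = 126 \cdot 5531 = 696906$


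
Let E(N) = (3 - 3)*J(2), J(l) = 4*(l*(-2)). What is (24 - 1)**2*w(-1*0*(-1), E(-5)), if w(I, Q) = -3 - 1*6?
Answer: -4761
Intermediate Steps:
J(l) = -8*l (J(l) = 4*(-2*l) = -8*l)
E(N) = 0 (E(N) = (3 - 3)*(-8*2) = 0*(-16) = 0)
w(I, Q) = -9 (w(I, Q) = -3 - 6 = -9)
(24 - 1)**2*w(-1*0*(-1), E(-5)) = (24 - 1)**2*(-9) = 23**2*(-9) = 529*(-9) = -4761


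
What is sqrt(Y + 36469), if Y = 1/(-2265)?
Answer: 2*sqrt(46773543315)/2265 ≈ 190.97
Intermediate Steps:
Y = -1/2265 ≈ -0.00044150
sqrt(Y + 36469) = sqrt(-1/2265 + 36469) = sqrt(82602284/2265) = 2*sqrt(46773543315)/2265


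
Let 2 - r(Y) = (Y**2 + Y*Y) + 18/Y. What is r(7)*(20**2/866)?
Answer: -138000/3031 ≈ -45.530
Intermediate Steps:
r(Y) = 2 - 18/Y - 2*Y**2 (r(Y) = 2 - ((Y**2 + Y*Y) + 18/Y) = 2 - ((Y**2 + Y**2) + 18/Y) = 2 - (2*Y**2 + 18/Y) = 2 + (-18/Y - 2*Y**2) = 2 - 18/Y - 2*Y**2)
r(7)*(20**2/866) = (2 - 18/7 - 2*7**2)*(20**2/866) = (2 - 18*1/7 - 2*49)*(400*(1/866)) = (2 - 18/7 - 98)*(200/433) = -690/7*200/433 = -138000/3031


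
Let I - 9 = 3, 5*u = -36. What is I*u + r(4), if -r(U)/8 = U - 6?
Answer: -352/5 ≈ -70.400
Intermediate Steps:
u = -36/5 (u = (⅕)*(-36) = -36/5 ≈ -7.2000)
r(U) = 48 - 8*U (r(U) = -8*(U - 6) = -8*(-6 + U) = 48 - 8*U)
I = 12 (I = 9 + 3 = 12)
I*u + r(4) = 12*(-36/5) + (48 - 8*4) = -432/5 + (48 - 32) = -432/5 + 16 = -352/5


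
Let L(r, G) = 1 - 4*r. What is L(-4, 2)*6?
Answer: 102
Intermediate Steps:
L(-4, 2)*6 = (1 - 4*(-4))*6 = (1 + 16)*6 = 17*6 = 102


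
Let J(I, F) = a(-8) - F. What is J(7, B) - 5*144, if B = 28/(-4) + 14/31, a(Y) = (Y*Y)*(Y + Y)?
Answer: -53861/31 ≈ -1737.5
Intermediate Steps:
a(Y) = 2*Y**3 (a(Y) = Y**2*(2*Y) = 2*Y**3)
B = -203/31 (B = 28*(-1/4) + 14*(1/31) = -7 + 14/31 = -203/31 ≈ -6.5484)
J(I, F) = -1024 - F (J(I, F) = 2*(-8)**3 - F = 2*(-512) - F = -1024 - F)
J(7, B) - 5*144 = (-1024 - 1*(-203/31)) - 5*144 = (-1024 + 203/31) - 1*720 = -31541/31 - 720 = -53861/31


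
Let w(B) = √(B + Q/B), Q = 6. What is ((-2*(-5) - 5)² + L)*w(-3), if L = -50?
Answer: -25*I*√5 ≈ -55.902*I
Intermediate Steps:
w(B) = √(B + 6/B)
((-2*(-5) - 5)² + L)*w(-3) = ((-2*(-5) - 5)² - 50)*√(-3 + 6/(-3)) = ((10 - 5)² - 50)*√(-3 + 6*(-⅓)) = (5² - 50)*√(-3 - 2) = (25 - 50)*√(-5) = -25*I*√5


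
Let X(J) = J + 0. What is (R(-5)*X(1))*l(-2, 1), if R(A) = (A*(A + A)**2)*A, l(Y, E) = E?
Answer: 2500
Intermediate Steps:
X(J) = J
R(A) = 4*A**4 (R(A) = (A*(2*A)**2)*A = (A*(4*A**2))*A = (4*A**3)*A = 4*A**4)
(R(-5)*X(1))*l(-2, 1) = ((4*(-5)**4)*1)*1 = ((4*625)*1)*1 = (2500*1)*1 = 2500*1 = 2500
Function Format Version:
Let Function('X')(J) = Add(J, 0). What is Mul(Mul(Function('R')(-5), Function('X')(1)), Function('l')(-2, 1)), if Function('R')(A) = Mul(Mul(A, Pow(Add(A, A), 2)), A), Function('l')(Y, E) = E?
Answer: 2500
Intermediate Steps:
Function('X')(J) = J
Function('R')(A) = Mul(4, Pow(A, 4)) (Function('R')(A) = Mul(Mul(A, Pow(Mul(2, A), 2)), A) = Mul(Mul(A, Mul(4, Pow(A, 2))), A) = Mul(Mul(4, Pow(A, 3)), A) = Mul(4, Pow(A, 4)))
Mul(Mul(Function('R')(-5), Function('X')(1)), Function('l')(-2, 1)) = Mul(Mul(Mul(4, Pow(-5, 4)), 1), 1) = Mul(Mul(Mul(4, 625), 1), 1) = Mul(Mul(2500, 1), 1) = Mul(2500, 1) = 2500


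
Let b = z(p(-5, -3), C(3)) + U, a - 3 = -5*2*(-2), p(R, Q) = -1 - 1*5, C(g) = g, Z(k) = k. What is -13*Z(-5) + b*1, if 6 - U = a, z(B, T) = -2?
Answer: 46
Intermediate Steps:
p(R, Q) = -6 (p(R, Q) = -1 - 5 = -6)
a = 23 (a = 3 - 5*2*(-2) = 3 - 10*(-2) = 3 + 20 = 23)
U = -17 (U = 6 - 1*23 = 6 - 23 = -17)
b = -19 (b = -2 - 17 = -19)
-13*Z(-5) + b*1 = -13*(-5) - 19*1 = 65 - 19 = 46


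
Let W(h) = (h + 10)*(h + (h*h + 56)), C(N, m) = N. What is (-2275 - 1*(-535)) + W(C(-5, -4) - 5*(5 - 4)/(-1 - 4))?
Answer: -1332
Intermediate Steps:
W(h) = (10 + h)*(56 + h + h**2) (W(h) = (10 + h)*(h + (h**2 + 56)) = (10 + h)*(h + (56 + h**2)) = (10 + h)*(56 + h + h**2))
(-2275 - 1*(-535)) + W(C(-5, -4) - 5*(5 - 4)/(-1 - 4)) = (-2275 - 1*(-535)) + (560 + (-5 - 5*(5 - 4)/(-1 - 4))**3 + 11*(-5 - 5*(5 - 4)/(-1 - 4))**2 + 66*(-5 - 5*(5 - 4)/(-1 - 4))) = (-2275 + 535) + (560 + (-5 - 5/(-5))**3 + 11*(-5 - 5/(-5))**2 + 66*(-5 - 5/(-5))) = -1740 + (560 + (-5 - 5*(-1)/5)**3 + 11*(-5 - 5*(-1)/5)**2 + 66*(-5 - 5*(-1)/5)) = -1740 + (560 + (-5 - 5*(-1/5))**3 + 11*(-5 - 5*(-1/5))**2 + 66*(-5 - 5*(-1/5))) = -1740 + (560 + (-5 + 1)**3 + 11*(-5 + 1)**2 + 66*(-5 + 1)) = -1740 + (560 + (-4)**3 + 11*(-4)**2 + 66*(-4)) = -1740 + (560 - 64 + 11*16 - 264) = -1740 + (560 - 64 + 176 - 264) = -1740 + 408 = -1332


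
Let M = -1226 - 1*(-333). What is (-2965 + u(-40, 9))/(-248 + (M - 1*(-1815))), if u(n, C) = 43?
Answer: -1461/337 ≈ -4.3353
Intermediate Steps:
M = -893 (M = -1226 + 333 = -893)
(-2965 + u(-40, 9))/(-248 + (M - 1*(-1815))) = (-2965 + 43)/(-248 + (-893 - 1*(-1815))) = -2922/(-248 + (-893 + 1815)) = -2922/(-248 + 922) = -2922/674 = -2922*1/674 = -1461/337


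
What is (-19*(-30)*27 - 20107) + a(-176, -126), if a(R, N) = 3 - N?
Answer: -4588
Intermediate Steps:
(-19*(-30)*27 - 20107) + a(-176, -126) = (-19*(-30)*27 - 20107) + (3 - 1*(-126)) = (570*27 - 20107) + (3 + 126) = (15390 - 20107) + 129 = -4717 + 129 = -4588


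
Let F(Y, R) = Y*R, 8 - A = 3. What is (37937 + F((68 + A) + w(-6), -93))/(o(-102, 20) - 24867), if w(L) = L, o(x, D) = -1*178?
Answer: -31706/25045 ≈ -1.2660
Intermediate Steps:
A = 5 (A = 8 - 1*3 = 8 - 3 = 5)
o(x, D) = -178
F(Y, R) = R*Y
(37937 + F((68 + A) + w(-6), -93))/(o(-102, 20) - 24867) = (37937 - 93*((68 + 5) - 6))/(-178 - 24867) = (37937 - 93*(73 - 6))/(-25045) = (37937 - 93*67)*(-1/25045) = (37937 - 6231)*(-1/25045) = 31706*(-1/25045) = -31706/25045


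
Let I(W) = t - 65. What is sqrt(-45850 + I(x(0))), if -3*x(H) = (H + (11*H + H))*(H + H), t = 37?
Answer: I*sqrt(45878) ≈ 214.19*I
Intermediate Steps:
x(H) = -26*H**2/3 (x(H) = -(H + (11*H + H))*(H + H)/3 = -(H + 12*H)*2*H/3 = -13*H*2*H/3 = -26*H**2/3)
I(W) = -28 (I(W) = 37 - 65 = -28)
sqrt(-45850 + I(x(0))) = sqrt(-45850 - 28) = sqrt(-45878) = I*sqrt(45878)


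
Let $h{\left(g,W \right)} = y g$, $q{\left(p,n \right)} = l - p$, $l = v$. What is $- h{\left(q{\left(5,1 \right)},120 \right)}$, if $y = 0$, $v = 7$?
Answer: $0$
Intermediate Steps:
$l = 7$
$q{\left(p,n \right)} = 7 - p$
$h{\left(g,W \right)} = 0$ ($h{\left(g,W \right)} = 0 g = 0$)
$- h{\left(q{\left(5,1 \right)},120 \right)} = \left(-1\right) 0 = 0$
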